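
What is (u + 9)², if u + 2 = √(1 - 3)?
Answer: (7 + I*√2)² ≈ 47.0 + 19.799*I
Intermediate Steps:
u = -2 + I*√2 (u = -2 + √(1 - 3) = -2 + √(-2) = -2 + I*√2 ≈ -2.0 + 1.4142*I)
(u + 9)² = ((-2 + I*√2) + 9)² = (7 + I*√2)²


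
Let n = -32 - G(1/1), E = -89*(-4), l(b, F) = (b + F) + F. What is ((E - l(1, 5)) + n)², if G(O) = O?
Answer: 97344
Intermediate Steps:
l(b, F) = b + 2*F (l(b, F) = (F + b) + F = b + 2*F)
E = 356
n = -33 (n = -32 - 1/1 = -32 - 1*1 = -32 - 1 = -33)
((E - l(1, 5)) + n)² = ((356 - (1 + 2*5)) - 33)² = ((356 - (1 + 10)) - 33)² = ((356 - 1*11) - 33)² = ((356 - 11) - 33)² = (345 - 33)² = 312² = 97344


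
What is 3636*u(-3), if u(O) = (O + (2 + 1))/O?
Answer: 0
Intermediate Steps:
u(O) = (3 + O)/O (u(O) = (O + 3)/O = (3 + O)/O)
3636*u(-3) = 3636*((3 - 3)/(-3)) = 3636*(-1/3*0) = 3636*0 = 0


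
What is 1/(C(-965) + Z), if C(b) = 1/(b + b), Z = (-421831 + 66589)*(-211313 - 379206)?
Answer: 1930/404869900654139 ≈ 4.7670e-12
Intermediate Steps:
Z = 209777150598 (Z = -355242*(-590519) = 209777150598)
C(b) = 1/(2*b)
1/(C(-965) + Z) = 1/((½)/(-965) + 209777150598) = 1/((½)*(-1/965) + 209777150598) = 1/(-1/1930 + 209777150598) = 1/(404869900654139/1930) = 1930/404869900654139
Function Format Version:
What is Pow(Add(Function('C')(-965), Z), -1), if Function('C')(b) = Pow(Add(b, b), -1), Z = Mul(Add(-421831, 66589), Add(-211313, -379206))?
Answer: Rational(1930, 404869900654139) ≈ 4.7670e-12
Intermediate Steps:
Z = 209777150598 (Z = Mul(-355242, -590519) = 209777150598)
Function('C')(b) = Mul(Rational(1, 2), Pow(b, -1)) (Function('C')(b) = Pow(Mul(2, b), -1) = Mul(Rational(1, 2), Pow(b, -1)))
Pow(Add(Function('C')(-965), Z), -1) = Pow(Add(Mul(Rational(1, 2), Pow(-965, -1)), 209777150598), -1) = Pow(Add(Mul(Rational(1, 2), Rational(-1, 965)), 209777150598), -1) = Pow(Add(Rational(-1, 1930), 209777150598), -1) = Pow(Rational(404869900654139, 1930), -1) = Rational(1930, 404869900654139)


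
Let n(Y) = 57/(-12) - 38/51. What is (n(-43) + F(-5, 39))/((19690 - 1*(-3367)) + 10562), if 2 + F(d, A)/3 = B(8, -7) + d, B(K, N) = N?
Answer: -9689/6858276 ≈ -0.0014127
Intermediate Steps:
n(Y) = -1121/204 (n(Y) = 57*(-1/12) - 38*1/51 = -19/4 - 38/51 = -1121/204)
F(d, A) = -27 + 3*d (F(d, A) = -6 + 3*(-7 + d) = -6 + (-21 + 3*d) = -27 + 3*d)
(n(-43) + F(-5, 39))/((19690 - 1*(-3367)) + 10562) = (-1121/204 + (-27 + 3*(-5)))/((19690 - 1*(-3367)) + 10562) = (-1121/204 + (-27 - 15))/((19690 + 3367) + 10562) = (-1121/204 - 42)/(23057 + 10562) = -9689/204/33619 = -9689/204*1/33619 = -9689/6858276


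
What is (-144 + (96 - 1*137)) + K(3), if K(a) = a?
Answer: -182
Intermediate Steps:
(-144 + (96 - 1*137)) + K(3) = (-144 + (96 - 1*137)) + 3 = (-144 + (96 - 137)) + 3 = (-144 - 41) + 3 = -185 + 3 = -182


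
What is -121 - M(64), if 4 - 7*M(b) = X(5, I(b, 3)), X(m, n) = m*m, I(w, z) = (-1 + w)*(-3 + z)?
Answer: -118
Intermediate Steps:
X(m, n) = m²
M(b) = -3 (M(b) = 4/7 - ⅐*5² = 4/7 - ⅐*25 = 4/7 - 25/7 = -3)
-121 - M(64) = -121 - 1*(-3) = -121 + 3 = -118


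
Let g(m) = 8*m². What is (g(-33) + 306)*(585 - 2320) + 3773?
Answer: -15642457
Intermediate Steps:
(g(-33) + 306)*(585 - 2320) + 3773 = (8*(-33)² + 306)*(585 - 2320) + 3773 = (8*1089 + 306)*(-1735) + 3773 = (8712 + 306)*(-1735) + 3773 = 9018*(-1735) + 3773 = -15646230 + 3773 = -15642457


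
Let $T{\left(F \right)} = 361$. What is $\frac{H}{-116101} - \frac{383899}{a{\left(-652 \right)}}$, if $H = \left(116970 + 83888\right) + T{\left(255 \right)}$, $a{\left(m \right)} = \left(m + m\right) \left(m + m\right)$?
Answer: $- \frac{386727064903}{197419998016} \approx -1.9589$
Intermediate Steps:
$a{\left(m \right)} = 4 m^{2}$ ($a{\left(m \right)} = 2 m 2 m = 4 m^{2}$)
$H = 201219$ ($H = \left(116970 + 83888\right) + 361 = 200858 + 361 = 201219$)
$\frac{H}{-116101} - \frac{383899}{a{\left(-652 \right)}} = \frac{201219}{-116101} - \frac{383899}{4 \left(-652\right)^{2}} = 201219 \left(- \frac{1}{116101}\right) - \frac{383899}{4 \cdot 425104} = - \frac{201219}{116101} - \frac{383899}{1700416} = - \frac{386727064903}{197419998016}$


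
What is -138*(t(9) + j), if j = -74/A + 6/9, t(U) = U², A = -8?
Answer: -25093/2 ≈ -12547.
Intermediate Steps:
j = 119/12 (j = -74/(-8) + 6/9 = -74*(-⅛) + 6*(⅑) = 37/4 + ⅔ = 119/12 ≈ 9.9167)
-138*(t(9) + j) = -138*(9² + 119/12) = -138*(81 + 119/12) = -138*1091/12 = -25093/2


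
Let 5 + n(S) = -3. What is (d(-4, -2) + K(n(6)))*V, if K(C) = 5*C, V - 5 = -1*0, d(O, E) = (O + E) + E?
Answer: -240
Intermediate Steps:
n(S) = -8 (n(S) = -5 - 3 = -8)
d(O, E) = O + 2*E (d(O, E) = (E + O) + E = O + 2*E)
V = 5 (V = 5 - 1*0 = 5 + 0 = 5)
(d(-4, -2) + K(n(6)))*V = ((-4 + 2*(-2)) + 5*(-8))*5 = ((-4 - 4) - 40)*5 = (-8 - 40)*5 = -48*5 = -240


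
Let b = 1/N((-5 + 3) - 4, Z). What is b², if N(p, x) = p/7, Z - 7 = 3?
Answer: 49/36 ≈ 1.3611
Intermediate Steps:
Z = 10 (Z = 7 + 3 = 10)
N(p, x) = p/7 (N(p, x) = p*(⅐) = p/7)
b = -7/6 (b = 1/(((-5 + 3) - 4)/7) = 1/((-2 - 4)/7) = 1/((⅐)*(-6)) = 1/(-6/7) = -7/6 ≈ -1.1667)
b² = (-7/6)² = 49/36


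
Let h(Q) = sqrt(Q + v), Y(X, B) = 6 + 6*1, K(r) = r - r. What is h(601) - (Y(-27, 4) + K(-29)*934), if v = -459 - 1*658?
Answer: -12 + 2*I*sqrt(129) ≈ -12.0 + 22.716*I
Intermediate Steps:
v = -1117 (v = -459 - 658 = -1117)
K(r) = 0
Y(X, B) = 12 (Y(X, B) = 6 + 6 = 12)
h(Q) = sqrt(-1117 + Q) (h(Q) = sqrt(Q - 1117) = sqrt(-1117 + Q))
h(601) - (Y(-27, 4) + K(-29)*934) = sqrt(-1117 + 601) - (12 + 0*934) = sqrt(-516) - (12 + 0) = 2*I*sqrt(129) - 1*12 = 2*I*sqrt(129) - 12 = -12 + 2*I*sqrt(129)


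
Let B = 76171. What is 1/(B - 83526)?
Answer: -1/7355 ≈ -0.00013596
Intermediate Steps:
1/(B - 83526) = 1/(76171 - 83526) = 1/(-7355) = -1/7355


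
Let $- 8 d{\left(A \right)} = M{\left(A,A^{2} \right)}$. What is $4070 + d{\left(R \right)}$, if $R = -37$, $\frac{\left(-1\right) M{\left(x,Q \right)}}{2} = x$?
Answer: $\frac{16243}{4} \approx 4060.8$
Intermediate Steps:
$M{\left(x,Q \right)} = - 2 x$
$d{\left(A \right)} = \frac{A}{4}$ ($d{\left(A \right)} = - \frac{\left(-2\right) A}{8} = \frac{A}{4}$)
$4070 + d{\left(R \right)} = 4070 + \frac{1}{4} \left(-37\right) = 4070 - \frac{37}{4} = \frac{16243}{4}$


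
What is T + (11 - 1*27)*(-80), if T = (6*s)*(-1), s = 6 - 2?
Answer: 1256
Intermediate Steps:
s = 4
T = -24 (T = (6*4)*(-1) = 24*(-1) = -24)
T + (11 - 1*27)*(-80) = -24 + (11 - 1*27)*(-80) = -24 + (11 - 27)*(-80) = -24 - 16*(-80) = -24 + 1280 = 1256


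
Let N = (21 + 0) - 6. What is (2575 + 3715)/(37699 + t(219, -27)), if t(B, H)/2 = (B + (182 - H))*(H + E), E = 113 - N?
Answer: 1258/19695 ≈ 0.063874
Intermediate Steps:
N = 15 (N = 21 - 6 = 15)
E = 98 (E = 113 - 1*15 = 113 - 15 = 98)
t(B, H) = 2*(98 + H)*(182 + B - H) (t(B, H) = 2*((B + (182 - H))*(H + 98)) = 2*((182 + B - H)*(98 + H)) = 2*((98 + H)*(182 + B - H)) = 2*(98 + H)*(182 + B - H))
(2575 + 3715)/(37699 + t(219, -27)) = (2575 + 3715)/(37699 + (35672 - 2*(-27)² + 168*(-27) + 196*219 + 2*219*(-27))) = 6290/(37699 + (35672 - 2*729 - 4536 + 42924 - 11826)) = 6290/(37699 + (35672 - 1458 - 4536 + 42924 - 11826)) = 6290/(37699 + 60776) = 6290/98475 = 6290*(1/98475) = 1258/19695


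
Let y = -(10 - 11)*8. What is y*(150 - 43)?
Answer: 856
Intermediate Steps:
y = 8 (y = -(-1)*8 = -1*(-8) = 8)
y*(150 - 43) = 8*(150 - 43) = 8*107 = 856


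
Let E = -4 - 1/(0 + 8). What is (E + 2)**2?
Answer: 289/64 ≈ 4.5156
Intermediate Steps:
E = -33/8 (E = -4 - 1/8 = -33/8 ≈ -4.1250)
(E + 2)**2 = (-33/8 + 2)**2 = (-17/8)**2 = 289/64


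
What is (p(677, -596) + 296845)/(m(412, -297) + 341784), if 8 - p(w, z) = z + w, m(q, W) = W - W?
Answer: 24731/28482 ≈ 0.86830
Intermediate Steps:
m(q, W) = 0
p(w, z) = 8 - w - z (p(w, z) = 8 - (z + w) = 8 - (w + z) = 8 + (-w - z) = 8 - w - z)
(p(677, -596) + 296845)/(m(412, -297) + 341784) = ((8 - 1*677 - 1*(-596)) + 296845)/(0 + 341784) = ((8 - 677 + 596) + 296845)/341784 = (-73 + 296845)*(1/341784) = 296772*(1/341784) = 24731/28482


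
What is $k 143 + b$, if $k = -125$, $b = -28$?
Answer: $-17903$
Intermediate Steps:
$k 143 + b = \left(-125\right) 143 - 28 = -17875 - 28 = -17903$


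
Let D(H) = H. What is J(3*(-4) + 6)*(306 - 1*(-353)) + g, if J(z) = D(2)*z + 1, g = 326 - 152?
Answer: -7075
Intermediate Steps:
g = 174
J(z) = 1 + 2*z (J(z) = 2*z + 1 = 1 + 2*z)
J(3*(-4) + 6)*(306 - 1*(-353)) + g = (1 + 2*(3*(-4) + 6))*(306 - 1*(-353)) + 174 = (1 + 2*(-12 + 6))*(306 + 353) + 174 = (1 + 2*(-6))*659 + 174 = (1 - 12)*659 + 174 = -11*659 + 174 = -7249 + 174 = -7075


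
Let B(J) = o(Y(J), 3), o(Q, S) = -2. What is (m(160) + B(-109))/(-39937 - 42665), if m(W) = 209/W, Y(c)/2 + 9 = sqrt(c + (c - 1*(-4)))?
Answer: 37/4405440 ≈ 8.3987e-6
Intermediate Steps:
Y(c) = -18 + 2*sqrt(4 + 2*c) (Y(c) = -18 + 2*sqrt(c + (c - 1*(-4))) = -18 + 2*sqrt(c + (c + 4)) = -18 + 2*sqrt(c + (4 + c)) = -18 + 2*sqrt(4 + 2*c))
B(J) = -2
(m(160) + B(-109))/(-39937 - 42665) = (209/160 - 2)/(-39937 - 42665) = (209*(1/160) - 2)/(-82602) = (209/160 - 2)*(-1/82602) = -111/160*(-1/82602) = 37/4405440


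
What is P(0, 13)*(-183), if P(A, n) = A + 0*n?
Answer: 0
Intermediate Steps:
P(A, n) = A (P(A, n) = A + 0 = A)
P(0, 13)*(-183) = 0*(-183) = 0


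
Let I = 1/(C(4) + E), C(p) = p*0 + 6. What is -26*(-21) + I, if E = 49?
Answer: 30031/55 ≈ 546.02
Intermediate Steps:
C(p) = 6 (C(p) = 0 + 6 = 6)
I = 1/55 (I = 1/(6 + 49) = 1/55 ≈ 0.018182)
-26*(-21) + I = -26*(-21) + 1/55 = 546 + 1/55 = 30031/55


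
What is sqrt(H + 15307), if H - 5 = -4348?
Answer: 2*sqrt(2741) ≈ 104.71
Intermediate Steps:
H = -4343 (H = 5 - 4348 = -4343)
sqrt(H + 15307) = sqrt(-4343 + 15307) = sqrt(10964) = 2*sqrt(2741)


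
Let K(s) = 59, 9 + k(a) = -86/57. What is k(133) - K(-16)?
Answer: -3962/57 ≈ -69.509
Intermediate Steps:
k(a) = -599/57 (k(a) = -9 - 86/57 = -599/57)
k(133) - K(-16) = -599/57 - 1*59 = -599/57 - 59 = -3962/57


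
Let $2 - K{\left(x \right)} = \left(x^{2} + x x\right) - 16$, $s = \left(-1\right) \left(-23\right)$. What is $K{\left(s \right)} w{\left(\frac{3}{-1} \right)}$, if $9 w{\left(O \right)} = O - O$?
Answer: $0$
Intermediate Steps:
$w{\left(O \right)} = 0$ ($w{\left(O \right)} = \frac{O - O}{9} = \frac{1}{9} \cdot 0 = 0$)
$s = 23$
$K{\left(x \right)} = 18 - 2 x^{2}$ ($K{\left(x \right)} = 2 - \left(\left(x^{2} + x x\right) - 16\right) = 2 - \left(\left(x^{2} + x^{2}\right) - 16\right) = 2 - \left(2 x^{2} - 16\right) = 2 - \left(-16 + 2 x^{2}\right) = 18 - 2 x^{2}$)
$K{\left(s \right)} w{\left(\frac{3}{-1} \right)} = \left(18 - 2 \cdot 23^{2}\right) 0 = \left(18 - 1058\right) 0 = \left(-1040\right) 0 = 0$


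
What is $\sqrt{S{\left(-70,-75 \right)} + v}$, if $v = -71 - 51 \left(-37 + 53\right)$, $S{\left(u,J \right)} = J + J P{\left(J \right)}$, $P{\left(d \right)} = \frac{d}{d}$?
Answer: $i \sqrt{1037} \approx 32.203 i$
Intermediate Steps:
$P{\left(d \right)} = 1$
$S{\left(u,J \right)} = 2 J$ ($S{\left(u,J \right)} = J + J 1 = J + J = 2 J$)
$v = -887$ ($v = -71 - 816 = -887$)
$\sqrt{S{\left(-70,-75 \right)} + v} = \sqrt{2 \left(-75\right) - 887} = \sqrt{-150 - 887} = \sqrt{-1037} = i \sqrt{1037}$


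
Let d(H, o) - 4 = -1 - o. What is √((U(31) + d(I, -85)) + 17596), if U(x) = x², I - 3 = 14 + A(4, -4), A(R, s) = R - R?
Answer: √18645 ≈ 136.55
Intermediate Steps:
A(R, s) = 0
I = 17 (I = 3 + (14 + 0) = 3 + 14 = 17)
d(H, o) = 3 - o (d(H, o) = 4 + (-1 - o) = 3 - o)
√((U(31) + d(I, -85)) + 17596) = √((31² + (3 - 1*(-85))) + 17596) = √((961 + (3 + 85)) + 17596) = √((961 + 88) + 17596) = √(1049 + 17596) = √18645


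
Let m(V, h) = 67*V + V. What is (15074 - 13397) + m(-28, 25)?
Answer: -227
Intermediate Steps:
m(V, h) = 68*V
(15074 - 13397) + m(-28, 25) = (15074 - 13397) + 68*(-28) = 1677 - 1904 = -227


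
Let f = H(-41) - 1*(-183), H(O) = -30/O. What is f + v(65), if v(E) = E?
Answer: 10198/41 ≈ 248.73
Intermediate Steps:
f = 7533/41 (f = -30/(-41) - 1*(-183) = -30*(-1/41) + 183 = 30/41 + 183 = 7533/41 ≈ 183.73)
f + v(65) = 7533/41 + 65 = 10198/41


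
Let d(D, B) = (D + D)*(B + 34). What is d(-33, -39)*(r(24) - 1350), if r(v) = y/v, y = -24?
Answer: -445830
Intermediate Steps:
r(v) = -24/v
d(D, B) = 2*D*(34 + B) (d(D, B) = (2*D)*(34 + B) = 2*D*(34 + B))
d(-33, -39)*(r(24) - 1350) = (2*(-33)*(34 - 39))*(-24/24 - 1350) = (2*(-33)*(-5))*(-24*1/24 - 1350) = 330*(-1 - 1350) = 330*(-1351) = -445830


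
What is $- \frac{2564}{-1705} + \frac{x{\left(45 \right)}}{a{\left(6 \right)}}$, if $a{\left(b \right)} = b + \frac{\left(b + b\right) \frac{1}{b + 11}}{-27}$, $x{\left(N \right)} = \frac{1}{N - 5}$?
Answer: $\frac{18800141}{12466960} \approx 1.508$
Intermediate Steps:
$x{\left(N \right)} = \frac{1}{-5 + N}$
$a{\left(b \right)} = b - \frac{2 b}{27 \left(11 + b\right)}$ ($a{\left(b \right)} = b + \frac{2 b}{11 + b} \left(- \frac{1}{27}\right) = b - \frac{2 b}{27 \left(11 + b\right)}$)
$- \frac{2564}{-1705} + \frac{x{\left(45 \right)}}{a{\left(6 \right)}} = - \frac{2564}{-1705} + \frac{1}{\left(-5 + 45\right) \frac{1}{27} \cdot 6 \frac{1}{11 + 6} \left(295 + 27 \cdot 6\right)} = \left(-2564\right) \left(- \frac{1}{1705}\right) + \frac{1}{40 \cdot \frac{1}{27} \cdot 6 \cdot \frac{1}{17} \left(295 + 162\right)} = \frac{2564}{1705} + \frac{1}{40 \cdot \frac{1}{27} \cdot 6 \cdot \frac{1}{17} \cdot 457} = \frac{2564}{1705} + \frac{1}{40 \cdot \frac{914}{153}} = \frac{2564}{1705} + \frac{1}{40} \cdot \frac{153}{914} = \frac{2564}{1705} + \frac{153}{36560} = \frac{18800141}{12466960}$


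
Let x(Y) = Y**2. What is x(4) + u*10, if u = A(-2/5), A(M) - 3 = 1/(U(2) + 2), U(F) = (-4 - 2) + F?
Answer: 41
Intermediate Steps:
U(F) = -6 + F
A(M) = 5/2 (A(M) = 3 + 1/((-6 + 2) + 2) = 3 + 1/(-4 + 2) = 3 + 1/(-2) = 3 - 1/2 = 5/2)
u = 5/2 ≈ 2.5000
x(4) + u*10 = 4**2 + (5/2)*10 = 16 + 25 = 41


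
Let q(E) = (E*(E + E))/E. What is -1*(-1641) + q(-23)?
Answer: 1595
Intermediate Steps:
q(E) = 2*E (q(E) = (E*(2*E))/E = (2*E**2)/E = 2*E)
-1*(-1641) + q(-23) = -1*(-1641) + 2*(-23) = 1641 - 46 = 1595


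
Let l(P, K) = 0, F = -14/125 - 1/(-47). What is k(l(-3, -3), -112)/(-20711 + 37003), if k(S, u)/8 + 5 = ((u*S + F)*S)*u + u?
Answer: -234/4073 ≈ -0.057451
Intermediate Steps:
F = -533/5875 (F = -14*1/125 - 1*(-1/47) = -14/125 + 1/47 = -533/5875 ≈ -0.090723)
k(S, u) = -40 + 8*u + 8*S*u*(-533/5875 + S*u) (k(S, u) = -40 + 8*(((u*S - 533/5875)*S)*u + u) = -40 + 8*(((S*u - 533/5875)*S)*u + u) = -40 + 8*(((-533/5875 + S*u)*S)*u + u) = -40 + 8*((S*(-533/5875 + S*u))*u + u) = -40 + 8*(S*u*(-533/5875 + S*u) + u) = -40 + 8*(u + S*u*(-533/5875 + S*u)) = -40 + (8*u + 8*S*u*(-533/5875 + S*u)) = -40 + 8*u + 8*S*u*(-533/5875 + S*u))
k(l(-3, -3), -112)/(-20711 + 37003) = (-40 + 8*(-112) + 8*0**2*(-112)**2 - 4264/5875*0*(-112))/(-20711 + 37003) = (-40 - 896 + 8*0*12544 + 0)/16292 = (-40 - 896 + 0 + 0)*(1/16292) = -936*1/16292 = -234/4073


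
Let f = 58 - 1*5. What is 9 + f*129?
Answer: 6846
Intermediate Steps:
f = 53 (f = 58 - 5 = 53)
9 + f*129 = 9 + 53*129 = 9 + 6837 = 6846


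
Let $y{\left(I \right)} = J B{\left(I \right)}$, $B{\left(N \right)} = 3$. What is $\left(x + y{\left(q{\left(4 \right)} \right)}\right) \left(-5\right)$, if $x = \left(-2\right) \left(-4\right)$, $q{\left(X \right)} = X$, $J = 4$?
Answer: $-100$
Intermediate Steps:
$x = 8$
$y{\left(I \right)} = 12$ ($y{\left(I \right)} = 4 \cdot 3 = 12$)
$\left(x + y{\left(q{\left(4 \right)} \right)}\right) \left(-5\right) = \left(8 + 12\right) \left(-5\right) = 20 \left(-5\right) = -100$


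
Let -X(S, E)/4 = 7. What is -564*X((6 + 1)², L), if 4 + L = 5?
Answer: 15792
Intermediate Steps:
L = 1 (L = -4 + 5 = 1)
X(S, E) = -28 (X(S, E) = -4*7 = -28)
-564*X((6 + 1)², L) = -564*(-28) = 15792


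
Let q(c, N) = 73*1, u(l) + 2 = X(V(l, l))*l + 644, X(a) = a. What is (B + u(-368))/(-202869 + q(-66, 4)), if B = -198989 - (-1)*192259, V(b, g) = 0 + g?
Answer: -32334/50699 ≈ -0.63776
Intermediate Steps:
V(b, g) = g
B = -6730 (B = -198989 - 1*(-192259) = -198989 + 192259 = -6730)
u(l) = 642 + l**2 (u(l) = -2 + (l*l + 644) = -2 + (l**2 + 644) = -2 + (644 + l**2) = 642 + l**2)
q(c, N) = 73
(B + u(-368))/(-202869 + q(-66, 4)) = (-6730 + (642 + (-368)**2))/(-202869 + 73) = (-6730 + (642 + 135424))/(-202796) = (-6730 + 136066)*(-1/202796) = 129336*(-1/202796) = -32334/50699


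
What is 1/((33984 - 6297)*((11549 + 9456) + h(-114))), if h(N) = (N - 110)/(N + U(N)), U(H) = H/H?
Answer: 113/65723096043 ≈ 1.7193e-9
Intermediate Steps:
U(H) = 1
h(N) = (-110 + N)/(1 + N) (h(N) = (N - 110)/(N + 1) = (-110 + N)/(1 + N))
1/((33984 - 6297)*((11549 + 9456) + h(-114))) = 1/((33984 - 6297)*((11549 + 9456) + (-110 - 114)/(1 - 114))) = 1/(27687*(21005 - 224/(-113))) = 1/(27687*(21005 - 1/113*(-224))) = 1/(27687*(21005 + 224/113)) = 1/(27687*(2373789/113)) = 1/(65723096043/113) = 113/65723096043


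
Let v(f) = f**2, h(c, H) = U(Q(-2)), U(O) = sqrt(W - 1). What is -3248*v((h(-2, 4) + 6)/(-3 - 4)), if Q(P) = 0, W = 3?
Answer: -17632/7 - 5568*sqrt(2)/7 ≈ -3643.8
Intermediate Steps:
U(O) = sqrt(2) (U(O) = sqrt(3 - 1) = sqrt(2))
h(c, H) = sqrt(2)
-3248*v((h(-2, 4) + 6)/(-3 - 4)) = -3248*(sqrt(2) + 6)**2/(-3 - 4)**2 = -3248*(6 + sqrt(2))**2/49 = -3248*(-6/7 - sqrt(2)/7)**2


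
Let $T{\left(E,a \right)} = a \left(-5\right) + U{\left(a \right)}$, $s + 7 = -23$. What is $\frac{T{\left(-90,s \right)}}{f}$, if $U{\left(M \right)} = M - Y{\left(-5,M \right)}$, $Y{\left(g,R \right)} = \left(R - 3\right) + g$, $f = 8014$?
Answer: $\frac{79}{4007} \approx 0.019715$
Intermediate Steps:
$s = -30$ ($s = -7 - 23 = -30$)
$Y{\left(g,R \right)} = -3 + R + g$ ($Y{\left(g,R \right)} = \left(-3 + R\right) + g = -3 + R + g$)
$U{\left(M \right)} = 8$ ($U{\left(M \right)} = M - \left(-3 + M - 5\right) = M - \left(-8 + M\right) = 8$)
$T{\left(E,a \right)} = 8 - 5 a$ ($T{\left(E,a \right)} = a \left(-5\right) + 8 = - 5 a + 8 = 8 - 5 a$)
$\frac{T{\left(-90,s \right)}}{f} = \frac{8 - -150}{8014} = \left(8 + 150\right) \frac{1}{8014} = 158 \cdot \frac{1}{8014} = \frac{79}{4007}$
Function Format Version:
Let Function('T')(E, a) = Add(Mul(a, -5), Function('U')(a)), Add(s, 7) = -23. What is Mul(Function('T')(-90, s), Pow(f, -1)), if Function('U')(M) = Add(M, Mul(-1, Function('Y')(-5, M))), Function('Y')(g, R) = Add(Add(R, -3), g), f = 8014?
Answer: Rational(79, 4007) ≈ 0.019715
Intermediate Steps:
s = -30 (s = Add(-7, -23) = -30)
Function('Y')(g, R) = Add(-3, R, g) (Function('Y')(g, R) = Add(Add(-3, R), g) = Add(-3, R, g))
Function('U')(M) = 8 (Function('U')(M) = Add(M, Mul(-1, Add(-3, M, -5))) = Add(M, Mul(-1, Add(-8, M))) = Add(M, Add(8, Mul(-1, M))) = 8)
Function('T')(E, a) = Add(8, Mul(-5, a)) (Function('T')(E, a) = Add(Mul(a, -5), 8) = Add(Mul(-5, a), 8) = Add(8, Mul(-5, a)))
Mul(Function('T')(-90, s), Pow(f, -1)) = Mul(Add(8, Mul(-5, -30)), Pow(8014, -1)) = Mul(Add(8, 150), Rational(1, 8014)) = Mul(158, Rational(1, 8014)) = Rational(79, 4007)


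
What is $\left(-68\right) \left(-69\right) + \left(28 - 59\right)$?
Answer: $4661$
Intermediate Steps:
$\left(-68\right) \left(-69\right) + \left(28 - 59\right) = 4692 - 31 = 4661$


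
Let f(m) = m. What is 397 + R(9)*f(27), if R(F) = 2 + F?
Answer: 694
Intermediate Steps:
397 + R(9)*f(27) = 397 + (2 + 9)*27 = 397 + 11*27 = 397 + 297 = 694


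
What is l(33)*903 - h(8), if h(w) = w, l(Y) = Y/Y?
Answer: 895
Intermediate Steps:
l(Y) = 1
l(33)*903 - h(8) = 1*903 - 1*8 = 903 - 8 = 895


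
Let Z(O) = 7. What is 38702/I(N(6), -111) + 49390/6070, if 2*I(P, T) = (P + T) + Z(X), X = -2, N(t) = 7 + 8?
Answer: -46544657/54023 ≈ -861.57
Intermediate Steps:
N(t) = 15
I(P, T) = 7/2 + P/2 + T/2 (I(P, T) = ((P + T) + 7)/2 = (7 + P + T)/2 = 7/2 + P/2 + T/2)
38702/I(N(6), -111) + 49390/6070 = 38702/(7/2 + (1/2)*15 + (1/2)*(-111)) + 49390/6070 = 38702/(7/2 + 15/2 - 111/2) + 49390*(1/6070) = 38702/(-89/2) + 4939/607 = 38702*(-2/89) + 4939/607 = -77404/89 + 4939/607 = -46544657/54023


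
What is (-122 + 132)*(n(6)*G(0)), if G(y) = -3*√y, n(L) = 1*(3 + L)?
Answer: 0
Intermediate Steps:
n(L) = 3 + L
(-122 + 132)*(n(6)*G(0)) = (-122 + 132)*((3 + 6)*(-3*√0)) = 10*(9*(-3*0)) = 10*(9*0) = 10*0 = 0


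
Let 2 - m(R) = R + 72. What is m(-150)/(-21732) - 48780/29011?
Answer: -265601960/157616763 ≈ -1.6851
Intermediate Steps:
m(R) = -70 - R (m(R) = 2 - (R + 72) = 2 - (72 + R) = 2 + (-72 - R) = -70 - R)
m(-150)/(-21732) - 48780/29011 = (-70 - 1*(-150))/(-21732) - 48780/29011 = (-70 + 150)*(-1/21732) - 48780*1/29011 = 80*(-1/21732) - 48780/29011 = -20/5433 - 48780/29011 = -265601960/157616763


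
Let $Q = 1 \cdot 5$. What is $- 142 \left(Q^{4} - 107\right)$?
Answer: $-73556$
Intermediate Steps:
$Q = 5$
$- 142 \left(Q^{4} - 107\right) = - 142 \left(5^{4} - 107\right) = - 142 \left(625 - 107\right) = \left(-142\right) 518 = -73556$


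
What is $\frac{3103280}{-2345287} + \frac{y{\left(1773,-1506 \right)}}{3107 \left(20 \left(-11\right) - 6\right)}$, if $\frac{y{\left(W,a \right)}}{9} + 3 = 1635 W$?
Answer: $- \frac{31683413275838}{823409158117} \approx -38.478$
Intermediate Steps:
$y{\left(W,a \right)} = -27 + 14715 W$ ($y{\left(W,a \right)} = -27 + 9 \cdot 1635 W = -27 + 14715 W$)
$\frac{3103280}{-2345287} + \frac{y{\left(1773,-1506 \right)}}{3107 \left(20 \left(-11\right) - 6\right)} = \frac{3103280}{-2345287} + \frac{-27 + 14715 \cdot 1773}{3107 \left(20 \left(-11\right) - 6\right)} = 3103280 \left(- \frac{1}{2345287}\right) + \frac{-27 + 26089695}{3107 \left(-220 - 6\right)} = - \frac{3103280}{2345287} + \frac{26089668}{3107 \left(-226\right)} = - \frac{3103280}{2345287} + \frac{26089668}{-702182} = - \frac{3103280}{2345287} + 26089668 \left(- \frac{1}{702182}\right) = - \frac{3103280}{2345287} - \frac{13044834}{351091} = - \frac{31683413275838}{823409158117}$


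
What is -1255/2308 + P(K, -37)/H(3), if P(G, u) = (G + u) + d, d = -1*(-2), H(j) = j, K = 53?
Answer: 12593/2308 ≈ 5.4562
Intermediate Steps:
d = 2
P(G, u) = 2 + G + u (P(G, u) = (G + u) + 2 = 2 + G + u)
-1255/2308 + P(K, -37)/H(3) = -1255/2308 + (2 + 53 - 37)/3 = -1255*1/2308 + 18*(1/3) = -1255/2308 + 6 = 12593/2308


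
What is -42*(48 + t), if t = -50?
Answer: 84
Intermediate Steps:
-42*(48 + t) = -42*(48 - 50) = -42*(-2) = 84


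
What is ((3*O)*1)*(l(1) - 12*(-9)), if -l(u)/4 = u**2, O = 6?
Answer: 1872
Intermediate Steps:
l(u) = -4*u**2
((3*O)*1)*(l(1) - 12*(-9)) = ((3*6)*1)*(-4*1**2 - 12*(-9)) = (18*1)*(-4*1 + 108) = 18*(-4 + 108) = 18*104 = 1872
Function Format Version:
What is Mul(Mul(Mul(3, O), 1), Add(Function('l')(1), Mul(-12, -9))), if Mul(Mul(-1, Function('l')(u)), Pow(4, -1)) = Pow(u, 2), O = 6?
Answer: 1872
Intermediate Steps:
Function('l')(u) = Mul(-4, Pow(u, 2))
Mul(Mul(Mul(3, O), 1), Add(Function('l')(1), Mul(-12, -9))) = Mul(Mul(Mul(3, 6), 1), Add(Mul(-4, Pow(1, 2)), Mul(-12, -9))) = Mul(Mul(18, 1), Add(Mul(-4, 1), 108)) = Mul(18, Add(-4, 108)) = Mul(18, 104) = 1872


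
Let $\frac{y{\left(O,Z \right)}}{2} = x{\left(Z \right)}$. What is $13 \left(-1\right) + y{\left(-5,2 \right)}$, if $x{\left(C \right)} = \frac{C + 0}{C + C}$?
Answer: $-12$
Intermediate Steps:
$x{\left(C \right)} = \frac{1}{2}$ ($x{\left(C \right)} = \frac{C}{2 C} = C \frac{1}{2 C} = \frac{1}{2}$)
$y{\left(O,Z \right)} = 1$ ($y{\left(O,Z \right)} = 2 \cdot \frac{1}{2} = 1$)
$13 \left(-1\right) + y{\left(-5,2 \right)} = 13 \left(-1\right) + 1 = -13 + 1 = -12$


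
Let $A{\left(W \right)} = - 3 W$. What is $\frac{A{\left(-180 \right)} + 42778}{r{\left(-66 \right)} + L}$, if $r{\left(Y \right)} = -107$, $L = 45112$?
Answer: $\frac{43318}{45005} \approx 0.96251$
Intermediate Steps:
$\frac{A{\left(-180 \right)} + 42778}{r{\left(-66 \right)} + L} = \frac{\left(-3\right) \left(-180\right) + 42778}{-107 + 45112} = \frac{540 + 42778}{45005} = 43318 \cdot \frac{1}{45005} = \frac{43318}{45005}$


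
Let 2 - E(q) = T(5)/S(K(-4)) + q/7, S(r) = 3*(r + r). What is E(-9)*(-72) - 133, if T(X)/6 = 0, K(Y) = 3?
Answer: -2587/7 ≈ -369.57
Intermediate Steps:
S(r) = 6*r (S(r) = 3*(2*r) = 6*r)
T(X) = 0 (T(X) = 6*0 = 0)
E(q) = 2 - q/7 (E(q) = 2 - (0/((6*3)) + q/7) = 2 - (0/18 + q*(1/7)) = 2 - (0*(1/18) + q/7) = 2 - (0 + q/7) = 2 - q/7)
E(-9)*(-72) - 133 = (2 - 1/7*(-9))*(-72) - 133 = (2 + 9/7)*(-72) - 133 = (23/7)*(-72) - 133 = -1656/7 - 133 = -2587/7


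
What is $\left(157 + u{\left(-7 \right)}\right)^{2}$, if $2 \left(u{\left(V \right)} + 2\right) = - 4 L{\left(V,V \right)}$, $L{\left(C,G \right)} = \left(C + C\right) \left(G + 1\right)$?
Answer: $169$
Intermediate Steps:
$L{\left(C,G \right)} = 2 C \left(1 + G\right)$
$u{\left(V \right)} = -2 - 4 V \left(1 + V\right)$ ($u{\left(V \right)} = -2 + \frac{\left(-4\right) 2 V \left(1 + V\right)}{2} = -2 + \frac{\left(-8\right) V \left(1 + V\right)}{2} = -2 - 4 V \left(1 + V\right)$)
$\left(157 + u{\left(-7 \right)}\right)^{2} = \left(157 - \left(2 - 28 \left(1 - 7\right)\right)\right)^{2} = \left(157 - \left(2 - -168\right)\right)^{2} = \left(157 - 170\right)^{2} = \left(-13\right)^{2} = 169$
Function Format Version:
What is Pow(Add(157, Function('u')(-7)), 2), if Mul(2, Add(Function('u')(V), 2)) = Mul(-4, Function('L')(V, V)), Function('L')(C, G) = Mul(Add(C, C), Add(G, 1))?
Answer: 169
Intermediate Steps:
Function('L')(C, G) = Mul(2, C, Add(1, G)) (Function('L')(C, G) = Mul(Mul(2, C), Add(1, G)) = Mul(2, C, Add(1, G)))
Function('u')(V) = Add(-2, Mul(-4, V, Add(1, V))) (Function('u')(V) = Add(-2, Mul(Rational(1, 2), Mul(-4, Mul(2, V, Add(1, V))))) = Add(-2, Mul(Rational(1, 2), Mul(-8, V, Add(1, V)))) = Add(-2, Mul(-4, V, Add(1, V))))
Pow(Add(157, Function('u')(-7)), 2) = Pow(Add(157, Add(-2, Mul(-4, -7, Add(1, -7)))), 2) = Pow(Add(157, Add(-2, Mul(-4, -7, -6))), 2) = Pow(Add(157, Add(-2, -168)), 2) = Pow(Add(157, -170), 2) = Pow(-13, 2) = 169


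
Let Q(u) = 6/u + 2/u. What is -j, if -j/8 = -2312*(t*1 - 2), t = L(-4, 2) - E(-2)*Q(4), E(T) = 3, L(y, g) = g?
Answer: 110976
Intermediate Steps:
Q(u) = 8/u
t = -4 (t = 2 - 3*8/4 = 2 - 3*8*(1/4) = 2 - 3*2 = 2 - 1*6 = 2 - 6 = -4)
j = -110976 (j = -(-18496)*(-4*1 - 2) = -(-18496)*(-4 - 2) = -(-18496)*(-6) = -8*13872 = -110976)
-j = -1*(-110976) = 110976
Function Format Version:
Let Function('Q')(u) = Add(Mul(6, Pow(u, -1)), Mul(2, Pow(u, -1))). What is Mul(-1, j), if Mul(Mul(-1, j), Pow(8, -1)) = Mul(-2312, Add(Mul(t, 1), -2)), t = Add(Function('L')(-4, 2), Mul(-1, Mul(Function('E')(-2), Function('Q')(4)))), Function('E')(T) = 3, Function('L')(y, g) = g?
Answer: 110976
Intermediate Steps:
Function('Q')(u) = Mul(8, Pow(u, -1))
t = -4 (t = Add(2, Mul(-1, Mul(3, Mul(8, Pow(4, -1))))) = Add(2, Mul(-1, Mul(3, Mul(8, Rational(1, 4))))) = Add(2, Mul(-1, Mul(3, 2))) = Add(2, Mul(-1, 6)) = Add(2, -6) = -4)
j = -110976 (j = Mul(-8, Mul(-2312, Add(Mul(-4, 1), -2))) = Mul(-8, Mul(-2312, Add(-4, -2))) = Mul(-8, Mul(-2312, -6)) = Mul(-8, 13872) = -110976)
Mul(-1, j) = Mul(-1, -110976) = 110976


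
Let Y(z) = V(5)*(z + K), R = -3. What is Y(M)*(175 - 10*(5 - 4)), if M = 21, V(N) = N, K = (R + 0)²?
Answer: 24750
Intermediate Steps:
K = 9 (K = (-3 + 0)² = (-3)² = 9)
Y(z) = 45 + 5*z (Y(z) = 5*(z + 9) = 5*(9 + z) = 45 + 5*z)
Y(M)*(175 - 10*(5 - 4)) = (45 + 5*21)*(175 - 10*(5 - 4)) = (45 + 105)*(175 - 10*1) = 150*(175 - 10) = 150*165 = 24750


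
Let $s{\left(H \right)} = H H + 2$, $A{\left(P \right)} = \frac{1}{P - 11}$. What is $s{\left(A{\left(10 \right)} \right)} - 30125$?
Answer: $-30122$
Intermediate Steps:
$A{\left(P \right)} = \frac{1}{-11 + P}$
$s{\left(H \right)} = 2 + H^{2}$ ($s{\left(H \right)} = H^{2} + 2 = 2 + H^{2}$)
$s{\left(A{\left(10 \right)} \right)} - 30125 = \left(2 + \left(\frac{1}{-11 + 10}\right)^{2}\right) - 30125 = \left(2 + \left(\frac{1}{-1}\right)^{2}\right) - 30125 = \left(2 + \left(-1\right)^{2}\right) - 30125 = \left(2 + 1\right) - 30125 = 3 - 30125 = -30122$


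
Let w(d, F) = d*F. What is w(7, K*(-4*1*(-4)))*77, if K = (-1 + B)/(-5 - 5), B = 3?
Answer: -8624/5 ≈ -1724.8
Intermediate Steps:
K = -⅕ (K = (-1 + 3)/(-5 - 5) = 2/(-10) = 2*(-⅒) = -⅕ ≈ -0.20000)
w(d, F) = F*d
w(7, K*(-4*1*(-4)))*77 = (-(-4*1)*(-4)/5*7)*77 = (-(-4)*(-4)/5*7)*77 = (-⅕*16*7)*77 = -16/5*7*77 = -112/5*77 = -8624/5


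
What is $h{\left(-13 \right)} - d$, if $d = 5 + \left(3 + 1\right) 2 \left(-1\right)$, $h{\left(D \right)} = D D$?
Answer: $172$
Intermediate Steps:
$h{\left(D \right)} = D^{2}$
$d = -3$ ($d = 5 + 4 \cdot 2 \left(-1\right) = 5 + 8 \left(-1\right) = 5 - 8 = -3$)
$h{\left(-13 \right)} - d = \left(-13\right)^{2} - -3 = 169 + 3 = 172$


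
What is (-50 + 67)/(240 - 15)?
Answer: 17/225 ≈ 0.075556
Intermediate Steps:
(-50 + 67)/(240 - 15) = 17/225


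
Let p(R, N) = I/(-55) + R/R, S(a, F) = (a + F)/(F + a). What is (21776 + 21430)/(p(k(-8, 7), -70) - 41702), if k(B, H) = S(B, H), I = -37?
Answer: -396055/382253 ≈ -1.0361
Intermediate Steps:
S(a, F) = 1 (S(a, F) = (F + a)/(F + a) = 1)
k(B, H) = 1
p(R, N) = 92/55 (p(R, N) = -37/(-55) + R/R = -37*(-1/55) + 1 = 37/55 + 1 = 92/55)
(21776 + 21430)/(p(k(-8, 7), -70) - 41702) = (21776 + 21430)/(92/55 - 41702) = 43206/(-2293518/55) = 43206*(-55/2293518) = -396055/382253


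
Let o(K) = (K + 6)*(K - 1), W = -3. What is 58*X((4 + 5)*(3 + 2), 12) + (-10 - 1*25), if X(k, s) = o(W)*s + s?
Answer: -7691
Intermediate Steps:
o(K) = (-1 + K)*(6 + K) (o(K) = (6 + K)*(-1 + K) = (-1 + K)*(6 + K))
X(k, s) = -11*s (X(k, s) = (-6 + (-3)**2 + 5*(-3))*s + s = (-6 + 9 - 15)*s + s = -12*s + s = -11*s)
58*X((4 + 5)*(3 + 2), 12) + (-10 - 1*25) = 58*(-11*12) + (-10 - 1*25) = 58*(-132) + (-10 - 25) = -7656 - 35 = -7691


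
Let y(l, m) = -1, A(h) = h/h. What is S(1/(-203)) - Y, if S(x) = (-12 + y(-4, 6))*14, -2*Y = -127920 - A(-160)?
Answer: -128285/2 ≈ -64143.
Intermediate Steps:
A(h) = 1
Y = 127921/2 (Y = -(-127920 - 1*1)/2 = -(-127920 - 1)/2 = -½*(-127921) = 127921/2 ≈ 63961.)
S(x) = -182 (S(x) = (-12 - 1)*14 = -13*14 = -182)
S(1/(-203)) - Y = -182 - 1*127921/2 = -182 - 127921/2 = -128285/2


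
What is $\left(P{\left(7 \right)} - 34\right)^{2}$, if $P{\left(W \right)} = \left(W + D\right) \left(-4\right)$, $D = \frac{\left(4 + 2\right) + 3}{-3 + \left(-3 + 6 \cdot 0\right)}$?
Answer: $3136$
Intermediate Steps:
$D = - \frac{3}{2}$ ($D = \frac{6 + 3}{-3 + \left(-3 + 0\right)} = \frac{9}{-3 - 3} = \frac{9}{-6} = 9 \left(- \frac{1}{6}\right) = - \frac{3}{2} \approx -1.5$)
$P{\left(W \right)} = 6 - 4 W$ ($P{\left(W \right)} = \left(W - \frac{3}{2}\right) \left(-4\right) = \left(- \frac{3}{2} + W\right) \left(-4\right) = 6 - 4 W$)
$\left(P{\left(7 \right)} - 34\right)^{2} = \left(\left(6 - 28\right) - 34\right)^{2} = \left(-22 - 34\right)^{2} = \left(-56\right)^{2} = 3136$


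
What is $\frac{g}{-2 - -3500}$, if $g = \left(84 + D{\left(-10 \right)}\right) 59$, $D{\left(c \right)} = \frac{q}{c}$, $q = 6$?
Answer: $\frac{8201}{5830} \approx 1.4067$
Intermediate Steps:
$D{\left(c \right)} = \frac{6}{c}$
$g = \frac{24603}{5}$ ($g = \left(84 + \frac{6}{-10}\right) 59 = \left(84 + 6 \left(- \frac{1}{10}\right)\right) 59 = \left(84 - \frac{3}{5}\right) 59 = \frac{417}{5} \cdot 59 = \frac{24603}{5} \approx 4920.6$)
$\frac{g}{-2 - -3500} = \frac{24603}{5 \left(-2 - -3500\right)} = \frac{24603}{5 \left(-2 + 3500\right)} = \frac{24603}{5 \cdot 3498} = \frac{24603}{5} \cdot \frac{1}{3498} = \frac{8201}{5830}$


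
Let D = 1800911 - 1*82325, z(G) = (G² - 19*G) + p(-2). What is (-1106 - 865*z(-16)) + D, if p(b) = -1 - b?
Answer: 1232215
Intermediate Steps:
z(G) = 1 + G² - 19*G (z(G) = (G² - 19*G) + (-1 - 1*(-2)) = (G² - 19*G) + (-1 + 2) = (G² - 19*G) + 1 = 1 + G² - 19*G)
D = 1718586 (D = 1800911 - 82325 = 1718586)
(-1106 - 865*z(-16)) + D = (-1106 - 865*(1 + (-16)² - 19*(-16))) + 1718586 = (-1106 - 865*(1 + 256 + 304)) + 1718586 = (-1106 - 865*561) + 1718586 = (-1106 - 485265) + 1718586 = -486371 + 1718586 = 1232215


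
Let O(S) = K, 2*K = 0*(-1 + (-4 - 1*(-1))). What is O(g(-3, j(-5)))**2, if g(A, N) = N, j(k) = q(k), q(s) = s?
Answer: 0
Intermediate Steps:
j(k) = k
K = 0 (K = (0*(-1 + (-4 - 1*(-1))))/2 = (0*(-1 + (-4 + 1)))/2 = (0*(-1 - 3))/2 = (0*(-4))/2 = (1/2)*0 = 0)
O(S) = 0
O(g(-3, j(-5)))**2 = 0**2 = 0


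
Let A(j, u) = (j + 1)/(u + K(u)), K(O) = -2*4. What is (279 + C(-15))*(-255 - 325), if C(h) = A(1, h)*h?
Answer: -3739260/23 ≈ -1.6258e+5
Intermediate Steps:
K(O) = -8
A(j, u) = (1 + j)/(-8 + u) (A(j, u) = (j + 1)/(u - 8) = (1 + j)/(-8 + u))
C(h) = 2*h/(-8 + h) (C(h) = ((1 + 1)/(-8 + h))*h = (2/(-8 + h))*h = 2*h/(-8 + h))
(279 + C(-15))*(-255 - 325) = (279 + 2*(-15)/(-8 - 15))*(-255 - 325) = (279 + 2*(-15)/(-23))*(-580) = (279 + 2*(-15)*(-1/23))*(-580) = (279 + 30/23)*(-580) = (6447/23)*(-580) = -3739260/23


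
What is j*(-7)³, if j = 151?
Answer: -51793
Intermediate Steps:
j*(-7)³ = 151*(-7)³ = 151*(-343) = -51793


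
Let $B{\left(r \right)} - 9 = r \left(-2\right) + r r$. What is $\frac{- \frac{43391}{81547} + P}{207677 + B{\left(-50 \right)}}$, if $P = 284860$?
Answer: $\frac{23229435029}{17148192442} \approx 1.3546$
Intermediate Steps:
$B{\left(r \right)} = 9 + r^{2} - 2 r$ ($B{\left(r \right)} = 9 + \left(r \left(-2\right) + r r\right) = 9 + \left(- 2 r + r^{2}\right) = 9 + \left(r^{2} - 2 r\right) = 9 + r^{2} - 2 r$)
$\frac{- \frac{43391}{81547} + P}{207677 + B{\left(-50 \right)}} = \frac{- \frac{43391}{81547} + 284860}{207677 + \left(9 + \left(-50\right)^{2} - -100\right)} = \frac{\left(-43391\right) \frac{1}{81547} + 284860}{207677 + \left(9 + 2500 + 100\right)} = \frac{- \frac{43391}{81547} + 284860}{207677 + 2609} = \frac{23229435029}{81547 \cdot 210286} = \frac{23229435029}{81547} \cdot \frac{1}{210286} = \frac{23229435029}{17148192442}$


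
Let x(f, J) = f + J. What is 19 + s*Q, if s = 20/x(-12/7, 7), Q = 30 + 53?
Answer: 12323/37 ≈ 333.05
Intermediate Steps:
Q = 83
x(f, J) = J + f
s = 140/37 (s = 20/(7 - 12/7) = 20/(37/7) = 20*(7/37) = 140/37 ≈ 3.7838)
19 + s*Q = 19 + (140/37)*83 = 19 + 11620/37 = 12323/37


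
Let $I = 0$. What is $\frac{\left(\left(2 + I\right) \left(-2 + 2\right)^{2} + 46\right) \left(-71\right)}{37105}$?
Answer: $- \frac{3266}{37105} \approx -0.08802$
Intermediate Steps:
$\frac{\left(\left(2 + I\right) \left(-2 + 2\right)^{2} + 46\right) \left(-71\right)}{37105} = \frac{\left(\left(2 + 0\right) \left(-2 + 2\right)^{2} + 46\right) \left(-71\right)}{37105} = \left(2 \cdot 0^{2} + 46\right) \left(-71\right) \frac{1}{37105} = \left(2 \cdot 0 + 46\right) \left(-71\right) \frac{1}{37105} = \left(0 + 46\right) \left(-71\right) \frac{1}{37105} = 46 \left(-71\right) \frac{1}{37105} = \left(-3266\right) \frac{1}{37105} = - \frac{3266}{37105}$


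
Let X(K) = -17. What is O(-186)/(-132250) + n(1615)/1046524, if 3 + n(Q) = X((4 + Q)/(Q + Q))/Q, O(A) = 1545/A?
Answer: 488561297/8151924861100 ≈ 5.9932e-5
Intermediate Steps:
n(Q) = -3 - 17/Q
O(-186)/(-132250) + n(1615)/1046524 = (1545/(-186))/(-132250) + (-3 - 17/1615)/1046524 = (1545*(-1/186))*(-1/132250) + (-3 - 17*1/1615)*(1/1046524) = -515/62*(-1/132250) + (-3 - 1/95)*(1/1046524) = 103/1639900 - 286/95*1/1046524 = 103/1639900 - 143/49709890 = 488561297/8151924861100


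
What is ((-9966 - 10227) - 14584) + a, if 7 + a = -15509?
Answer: -50293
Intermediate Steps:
a = -15516 (a = -7 - 15509 = -15516)
((-9966 - 10227) - 14584) + a = ((-9966 - 10227) - 14584) - 15516 = (-20193 - 14584) - 15516 = -34777 - 15516 = -50293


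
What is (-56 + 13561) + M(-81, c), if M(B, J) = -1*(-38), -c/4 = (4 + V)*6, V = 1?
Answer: 13543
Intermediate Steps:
c = -120 (c = -4*(4 + 1)*6 = -20*6 = -4*30 = -120)
M(B, J) = 38
(-56 + 13561) + M(-81, c) = (-56 + 13561) + 38 = 13505 + 38 = 13543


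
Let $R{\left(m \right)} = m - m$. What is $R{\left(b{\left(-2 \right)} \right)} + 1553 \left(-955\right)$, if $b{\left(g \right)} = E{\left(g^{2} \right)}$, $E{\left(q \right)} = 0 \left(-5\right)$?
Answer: $-1483115$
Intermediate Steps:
$E{\left(q \right)} = 0$
$b{\left(g \right)} = 0$
$R{\left(m \right)} = 0$
$R{\left(b{\left(-2 \right)} \right)} + 1553 \left(-955\right) = 0 + 1553 \left(-955\right) = 0 - 1483115 = -1483115$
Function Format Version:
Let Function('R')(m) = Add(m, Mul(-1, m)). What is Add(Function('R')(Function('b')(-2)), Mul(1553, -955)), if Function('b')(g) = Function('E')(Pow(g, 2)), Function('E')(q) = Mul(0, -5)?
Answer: -1483115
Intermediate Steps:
Function('E')(q) = 0
Function('b')(g) = 0
Function('R')(m) = 0
Add(Function('R')(Function('b')(-2)), Mul(1553, -955)) = Add(0, Mul(1553, -955)) = Add(0, -1483115) = -1483115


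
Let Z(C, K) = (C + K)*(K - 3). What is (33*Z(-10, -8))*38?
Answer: 248292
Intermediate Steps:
Z(C, K) = (-3 + K)*(C + K) (Z(C, K) = (C + K)*(-3 + K) = (-3 + K)*(C + K))
(33*Z(-10, -8))*38 = (33*((-8)² - 3*(-10) - 3*(-8) - 10*(-8)))*38 = (33*(64 + 30 + 24 + 80))*38 = (33*198)*38 = 6534*38 = 248292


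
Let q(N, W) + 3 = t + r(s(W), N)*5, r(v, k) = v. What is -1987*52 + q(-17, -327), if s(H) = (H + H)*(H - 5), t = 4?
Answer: 982317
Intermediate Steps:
s(H) = 2*H*(-5 + H) (s(H) = (2*H)*(-5 + H) = 2*H*(-5 + H))
q(N, W) = 1 + 10*W*(-5 + W) (q(N, W) = -3 + (4 + (2*W*(-5 + W))*5) = -3 + (4 + 10*W*(-5 + W)) = 1 + 10*W*(-5 + W))
-1987*52 + q(-17, -327) = -1987*52 + (1 + 10*(-327)*(-5 - 327)) = -103324 + (1 + 10*(-327)*(-332)) = -103324 + (1 + 1085640) = -103324 + 1085641 = 982317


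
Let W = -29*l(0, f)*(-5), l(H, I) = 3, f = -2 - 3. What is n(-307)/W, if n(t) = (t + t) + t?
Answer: -307/145 ≈ -2.1172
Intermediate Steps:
f = -5
n(t) = 3*t (n(t) = 2*t + t = 3*t)
W = 435 (W = -29*3*(-5) = -87*(-5) = 435)
n(-307)/W = (3*(-307))/435 = -921*1/435 = -307/145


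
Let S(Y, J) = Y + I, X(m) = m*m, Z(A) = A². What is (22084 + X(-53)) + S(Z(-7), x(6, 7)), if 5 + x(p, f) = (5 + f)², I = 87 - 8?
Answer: 25021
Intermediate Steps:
I = 79
X(m) = m²
x(p, f) = -5 + (5 + f)²
S(Y, J) = 79 + Y (S(Y, J) = Y + 79 = 79 + Y)
(22084 + X(-53)) + S(Z(-7), x(6, 7)) = (22084 + (-53)²) + (79 + (-7)²) = (22084 + 2809) + (79 + 49) = 24893 + 128 = 25021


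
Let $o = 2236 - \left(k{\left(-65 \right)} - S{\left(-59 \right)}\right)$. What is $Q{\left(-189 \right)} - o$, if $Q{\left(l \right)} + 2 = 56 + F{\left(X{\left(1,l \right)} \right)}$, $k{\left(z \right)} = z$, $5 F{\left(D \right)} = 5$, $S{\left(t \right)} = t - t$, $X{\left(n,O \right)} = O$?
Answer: $-2246$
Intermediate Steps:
$S{\left(t \right)} = 0$
$F{\left(D \right)} = 1$ ($F{\left(D \right)} = \frac{1}{5} \cdot 5 = 1$)
$Q{\left(l \right)} = 55$ ($Q{\left(l \right)} = -2 + \left(56 + 1\right) = -2 + 57 = 55$)
$o = 2301$ ($o = 2236 - \left(-65 - 0\right) = 2236 - \left(-65 + 0\right) = 2236 - -65 = 2236 + 65 = 2301$)
$Q{\left(-189 \right)} - o = 55 - 2301 = -2246$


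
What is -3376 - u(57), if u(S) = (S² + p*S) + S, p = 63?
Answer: -10273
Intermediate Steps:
u(S) = S² + 64*S (u(S) = (S² + 63*S) + S = S² + 64*S)
-3376 - u(57) = -3376 - 57*(64 + 57) = -3376 - 57*121 = -3376 - 1*6897 = -3376 - 6897 = -10273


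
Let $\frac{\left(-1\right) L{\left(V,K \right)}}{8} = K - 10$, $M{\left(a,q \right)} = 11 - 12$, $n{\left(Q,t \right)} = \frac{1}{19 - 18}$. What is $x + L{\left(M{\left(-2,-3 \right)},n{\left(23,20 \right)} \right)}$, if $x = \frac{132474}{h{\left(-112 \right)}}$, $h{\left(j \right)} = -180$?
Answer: $- \frac{19919}{30} \approx -663.97$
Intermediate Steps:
$n{\left(Q,t \right)} = 1$ ($n{\left(Q,t \right)} = 1^{-1} = 1$)
$M{\left(a,q \right)} = -1$ ($M{\left(a,q \right)} = 11 - 12 = -1$)
$L{\left(V,K \right)} = 80 - 8 K$ ($L{\left(V,K \right)} = - 8 \left(K - 10\right) = - 8 \left(-10 + K\right) = 80 - 8 K$)
$x = - \frac{22079}{30}$ ($x = \frac{132474}{-180} = 132474 \left(- \frac{1}{180}\right) = - \frac{22079}{30} \approx -735.97$)
$x + L{\left(M{\left(-2,-3 \right)},n{\left(23,20 \right)} \right)} = - \frac{22079}{30} + \left(80 - 8\right) = - \frac{22079}{30} + 72 = - \frac{19919}{30}$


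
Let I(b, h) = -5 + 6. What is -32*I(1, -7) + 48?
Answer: 16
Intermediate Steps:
I(b, h) = 1
-32*I(1, -7) + 48 = -32*1 + 48 = -32 + 48 = 16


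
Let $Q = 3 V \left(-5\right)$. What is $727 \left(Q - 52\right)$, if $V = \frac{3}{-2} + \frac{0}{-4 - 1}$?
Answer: $- \frac{42893}{2} \approx -21447.0$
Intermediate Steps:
$V = - \frac{3}{2}$ ($V = 3 \left(- \frac{1}{2}\right) + \frac{0}{-4 - 1} = - \frac{3}{2} + \frac{0}{-5} = - \frac{3}{2} + 0 \left(- \frac{1}{5}\right) = - \frac{3}{2} + 0 = - \frac{3}{2} \approx -1.5$)
$Q = \frac{45}{2}$ ($Q = 3 \left(- \frac{3}{2}\right) \left(-5\right) = \left(- \frac{9}{2}\right) \left(-5\right) = \frac{45}{2} \approx 22.5$)
$727 \left(Q - 52\right) = 727 \left(\frac{45}{2} - 52\right) = 727 \left(- \frac{59}{2}\right) = - \frac{42893}{2}$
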